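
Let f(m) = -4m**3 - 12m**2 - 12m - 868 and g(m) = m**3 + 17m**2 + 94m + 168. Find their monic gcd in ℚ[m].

Repeated division with remainder:
  -4m**3 - 12m**2 - 12m - 868 = (-4)(m**3 + 17m**2 + 94m + 168) + (56m**2 + 364m - 196)
  m**3 + 17m**2 + 94m + 168 = ((1/56)m + 3/16)(56m**2 + 364m - 196) + ((117/4)m + 819/4)
  56m**2 + 364m - 196 = ((224/117)m - 112/117)((117/4)m + 819/4) + (0)
Last nonzero remainder: (117/4)m + 819/4. Dividing through by 117/4 gives the monic gcd m + 7.

m + 7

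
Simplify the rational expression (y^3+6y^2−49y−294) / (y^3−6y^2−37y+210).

(y+7)/(y−5)

Repeated division with remainder:
  y^3+6y^2−49y−294 = (y^3−6y^2−37y+210) + (12y^2−12y−504)
  y^3−6y^2−37y+210 = ((1/12)y−5/12)(12y^2−12y−504) + (0)
Last nonzero remainder: 12y^2−12y−504. Dividing through by 12 gives the monic gcd y^2−y−42.
Cancel y^2−y−42 from numerator and denominator to get the reduced form.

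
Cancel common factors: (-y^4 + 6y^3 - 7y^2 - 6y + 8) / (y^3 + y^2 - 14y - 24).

By polynomial division,
  -y^4 + 6y^3 - 7y^2 - 6y + 8 = (-y + 7)(y^3 + y^2 - 14y - 24) + (-28y^2 + 68y + 176)
  y^3 + y^2 - 14y - 24 = (-(1/28)y - 6/49)(-28y^2 + 68y + 176) + ((30/49)y - 120/49)
  -28y^2 + 68y + 176 = (-(686/15)y - 1078/15)((30/49)y - 120/49) + (0)
Last nonzero remainder: (30/49)y - 120/49. Dividing through by 30/49 gives the monic gcd y - 4.
Cancel y - 4 from numerator and denominator to get the reduced form.

(-y^3 + 2y^2 + y - 2)/(y^2 + 5y + 6)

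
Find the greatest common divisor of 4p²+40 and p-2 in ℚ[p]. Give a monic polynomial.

Repeated division with remainder:
  4p²+40 = (4p+8)(p-2) + (56)
  p-2 = ((1/56)p-1/28)(56) + (0)
The last nonzero remainder is the constant 56, so the polynomials are coprime and gcd = 1.

1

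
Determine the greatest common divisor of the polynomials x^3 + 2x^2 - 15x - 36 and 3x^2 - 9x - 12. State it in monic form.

x - 4

Repeated division with remainder:
  x^3 + 2x^2 - 15x - 36 = ((1/3)x + 5/3)(3x^2 - 9x - 12) + (4x - 16)
  3x^2 - 9x - 12 = ((3/4)x + 3/4)(4x - 16) + (0)
Last nonzero remainder: 4x - 16. Dividing through by 4 gives the monic gcd x - 4.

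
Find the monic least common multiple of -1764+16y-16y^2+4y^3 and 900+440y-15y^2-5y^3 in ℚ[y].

By polynomial division,
  4y^3-16y^2+16y-1764 = (-4/5)(-5y^3-15y^2+440y+900) + (-28y^2+368y-1044)
  -5y^3-15y^2+440y+900 = ((5/28)y+565/196)(-28y^2+368y-1044) + (-(21285/49)y+191565/49)
  -28y^2+368y-1044 = ((1372/21285)y-5684/21285)(-(21285/49)y+191565/49) + (0)
Last nonzero remainder: -(21285/49)y+191565/49. Dividing through by -21285/49 gives the monic gcd y-9.
Then lcm(f, g) = f·g / gcd(f, g); expanding and making the result monic gives the answer.

-8820-5212y-473y^2-24y^3+8y^4+y^5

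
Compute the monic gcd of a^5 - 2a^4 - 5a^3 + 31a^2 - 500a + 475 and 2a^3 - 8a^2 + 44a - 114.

By polynomial division,
  a^5 - 2a^4 - 5a^3 + 31a^2 - 500a + 475 = ((1/2)a^2 + a - 19/2)(2a^3 - 8a^2 + 44a - 114) + (-32a^2 + 32a - 608)
  2a^3 - 8a^2 + 44a - 114 = (-(1/16)a + 3/16)(-32a^2 + 32a - 608) + (0)
Last nonzero remainder: -32a^2 + 32a - 608. Dividing through by -32 gives the monic gcd a^2 - a + 19.

a^2 - a + 19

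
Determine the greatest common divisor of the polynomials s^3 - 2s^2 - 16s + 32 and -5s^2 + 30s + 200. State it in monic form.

s + 4

Apply the Euclidean algorithm:
  s^3 - 2s^2 - 16s + 32 = (-(1/5)s - 4/5)(-5s^2 + 30s + 200) + (48s + 192)
  -5s^2 + 30s + 200 = (-(5/48)s + 25/24)(48s + 192) + (0)
Last nonzero remainder: 48s + 192. Dividing through by 48 gives the monic gcd s + 4.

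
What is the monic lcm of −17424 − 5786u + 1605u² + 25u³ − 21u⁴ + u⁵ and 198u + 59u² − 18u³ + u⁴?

−17424u − 5786u² + 1605u³ + 25u⁴ − 21u⁵ + u⁶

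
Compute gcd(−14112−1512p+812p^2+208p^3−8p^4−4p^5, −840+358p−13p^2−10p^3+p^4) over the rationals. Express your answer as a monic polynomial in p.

Apply the Euclidean algorithm:
  −4p^5−8p^4+208p^3+812p^2−1512p−14112 = (−4p−48)(p^4−10p^3−13p^2+358p−840) + (−324p^3+1620p^2+12312p−54432)
  p^4−10p^3−13p^2+358p−840 = (−(1/324)p+5/324)(−324p^3+1620p^2+12312p−54432) + (0)
Last nonzero remainder: −324p^3+1620p^2+12312p−54432. Dividing through by −324 gives the monic gcd p^3−5p^2−38p+168.

168−38p−5p^2+p^3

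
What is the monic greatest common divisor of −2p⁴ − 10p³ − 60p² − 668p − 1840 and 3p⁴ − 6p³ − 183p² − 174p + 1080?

p² + 9p + 20

By polynomial division,
  −2p⁴ − 10p³ − 60p² − 668p − 1840 = (−2/3)(3p⁴ − 6p³ − 183p² − 174p + 1080) + (−14p³ − 182p² − 784p − 1120)
  3p⁴ − 6p³ − 183p² − 174p + 1080 = (−(3/14)p + 45/14)(−14p³ − 182p² − 784p − 1120) + (234p² + 2106p + 4680)
  −14p³ − 182p² − 784p − 1120 = (−(7/117)p − 28/117)(234p² + 2106p + 4680) + (0)
Last nonzero remainder: 234p² + 2106p + 4680. Dividing through by 234 gives the monic gcd p² + 9p + 20.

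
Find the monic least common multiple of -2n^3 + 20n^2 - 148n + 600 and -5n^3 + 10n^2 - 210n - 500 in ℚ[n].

By polynomial division,
  -2n^3 + 20n^2 - 148n + 600 = (2/5)(-5n^3 + 10n^2 - 210n - 500) + (16n^2 - 64n + 800)
  -5n^3 + 10n^2 - 210n - 500 = (-(5/16)n - 5/8)(16n^2 - 64n + 800) + (0)
Last nonzero remainder: 16n^2 - 64n + 800. Dividing through by 16 gives the monic gcd n^2 - 4n + 50.
Then lcm(f, g) = f·g / gcd(f, g); expanding and making the result monic gives the answer.

n^4 - 8n^3 + 54n^2 - 152n - 600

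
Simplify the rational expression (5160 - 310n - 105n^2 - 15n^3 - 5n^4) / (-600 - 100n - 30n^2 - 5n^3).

Repeated division with remainder:
  -5n^4 - 15n^3 - 105n^2 - 310n + 5160 = (n - 3)(-5n^3 - 30n^2 - 100n - 600) + (-95n^2 - 10n + 3360)
  -5n^3 - 30n^2 - 100n - 600 = ((1/19)n + 112/361)(-95n^2 - 10n + 3360) + (-(98820/361)n - 592920/361)
  -95n^2 - 10n + 3360 = ((6859/19764)n - 10108/4941)(-(98820/361)n - 592920/361) + (0)
Last nonzero remainder: -(98820/361)n - 592920/361. Dividing through by -98820/361 gives the monic gcd n + 6.
Cancel n + 6 from numerator and denominator to get the reduced form.

(-172 + 39n - 3n^2 + n^3)/(20 + n^2)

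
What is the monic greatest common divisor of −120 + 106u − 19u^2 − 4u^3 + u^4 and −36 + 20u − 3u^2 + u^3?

−2 + u

Repeated division with remainder:
  u^4 − 4u^3 − 19u^2 + 106u − 120 = (u − 1)(u^3 − 3u^2 + 20u − 36) + (−42u^2 + 162u − 156)
  u^3 − 3u^2 + 20u − 36 = (−(1/42)u − 1/49)(−42u^2 + 162u − 156) + ((960/49)u − 1920/49)
  −42u^2 + 162u − 156 = (−(343/160)u + 637/160)((960/49)u − 1920/49) + (0)
Last nonzero remainder: (960/49)u − 1920/49. Dividing through by 960/49 gives the monic gcd u − 2.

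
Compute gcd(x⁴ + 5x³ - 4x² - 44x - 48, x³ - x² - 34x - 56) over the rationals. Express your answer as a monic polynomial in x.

Euclidean algorithm in ℚ[x]:
  x⁴ + 5x³ - 4x² - 44x - 48 = (x + 6)(x³ - x² - 34x - 56) + (36x² + 216x + 288)
  x³ - x² - 34x - 56 = ((1/36)x - 7/36)(36x² + 216x + 288) + (0)
Last nonzero remainder: 36x² + 216x + 288. Dividing through by 36 gives the monic gcd x² + 6x + 8.

x² + 6x + 8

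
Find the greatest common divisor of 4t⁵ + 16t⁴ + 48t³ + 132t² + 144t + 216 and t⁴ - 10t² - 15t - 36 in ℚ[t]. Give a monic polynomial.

t³ + 4t² + 6t + 9

Apply the Euclidean algorithm:
  4t⁵ + 16t⁴ + 48t³ + 132t² + 144t + 216 = (4t + 16)(t⁴ - 10t² - 15t - 36) + (88t³ + 352t² + 528t + 792)
  t⁴ - 10t² - 15t - 36 = ((1/88)t - 1/22)(88t³ + 352t² + 528t + 792) + (0)
Last nonzero remainder: 88t³ + 352t² + 528t + 792. Dividing through by 88 gives the monic gcd t³ + 4t² + 6t + 9.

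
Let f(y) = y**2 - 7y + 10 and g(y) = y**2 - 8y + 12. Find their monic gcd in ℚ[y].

y - 2

By polynomial division,
  y**2 - 7y + 10 = (y**2 - 8y + 12) + (y - 2)
  y**2 - 8y + 12 = (y - 6)(y - 2) + (0)
The last nonzero remainder y - 2 is already monic.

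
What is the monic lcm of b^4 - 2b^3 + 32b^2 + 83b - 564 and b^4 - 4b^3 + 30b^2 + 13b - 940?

By polynomial division,
  b^4 - 2b^3 + 32b^2 + 83b - 564 = (b^4 - 4b^3 + 30b^2 + 13b - 940) + (2b^3 + 2b^2 + 70b + 376)
  b^4 - 4b^3 + 30b^2 + 13b - 940 = ((1/2)b - 5/2)(2b^3 + 2b^2 + 70b + 376) + (0)
Last nonzero remainder: 2b^3 + 2b^2 + 70b + 376. Dividing through by 2 gives the monic gcd b^3 + b^2 + 35b + 188.
Then lcm(f, g) = f·g / gcd(f, g); expanding and making the result monic gives the answer.

b^5 - 7b^4 + 42b^3 - 77b^2 - 979b + 2820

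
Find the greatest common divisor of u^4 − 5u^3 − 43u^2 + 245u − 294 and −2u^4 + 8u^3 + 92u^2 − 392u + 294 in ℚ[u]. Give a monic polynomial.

u^3 − 3u^2 − 49u + 147

Repeated division with remainder:
  u^4 − 5u^3 − 43u^2 + 245u − 294 = (−1/2)(−2u^4 + 8u^3 + 92u^2 − 392u + 294) + (−u^3 + 3u^2 + 49u − 147)
  −2u^4 + 8u^3 + 92u^2 − 392u + 294 = (2u − 2)(−u^3 + 3u^2 + 49u − 147) + (0)
Last nonzero remainder: −u^3 + 3u^2 + 49u − 147. Dividing through by −1 gives the monic gcd u^3 − 3u^2 − 49u + 147.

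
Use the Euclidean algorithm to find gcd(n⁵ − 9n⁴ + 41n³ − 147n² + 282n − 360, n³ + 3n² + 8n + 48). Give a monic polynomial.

Apply the Euclidean algorithm:
  n⁵ − 9n⁴ + 41n³ − 147n² + 282n − 360 = (n² − 12n + 69)(n³ + 3n² + 8n + 48) + (−306n² + 306n − 3672)
  n³ + 3n² + 8n + 48 = (−(1/306)n − 2/153)(−306n² + 306n − 3672) + (0)
Last nonzero remainder: −306n² + 306n − 3672. Dividing through by −306 gives the monic gcd n² − n + 12.

n² − n + 12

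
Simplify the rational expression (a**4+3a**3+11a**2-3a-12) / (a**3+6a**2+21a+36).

(a**2-1)/(a+3)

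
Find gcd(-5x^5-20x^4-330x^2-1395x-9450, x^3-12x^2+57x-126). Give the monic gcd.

x^2-6x+21

Repeated division with remainder:
  -5x^5-20x^4-330x^2-1395x-9450 = (-5x^2-80x-675)(x^3-12x^2+57x-126) + (-4500x^2+27000x-94500)
  x^3-12x^2+57x-126 = (-(1/4500)x+1/750)(-4500x^2+27000x-94500) + (0)
Last nonzero remainder: -4500x^2+27000x-94500. Dividing through by -4500 gives the monic gcd x^2-6x+21.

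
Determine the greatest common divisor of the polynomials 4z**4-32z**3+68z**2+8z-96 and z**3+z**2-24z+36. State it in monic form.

z**2-5z+6

By polynomial division,
  4z**4-32z**3+68z**2+8z-96 = (4z-36)(z**3+z**2-24z+36) + (200z**2-1000z+1200)
  z**3+z**2-24z+36 = ((1/200)z+3/100)(200z**2-1000z+1200) + (0)
Last nonzero remainder: 200z**2-1000z+1200. Dividing through by 200 gives the monic gcd z**2-5z+6.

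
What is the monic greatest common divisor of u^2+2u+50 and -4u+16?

1

Apply the Euclidean algorithm:
  u^2+2u+50 = (-(1/4)u-3/2)(-4u+16) + (74)
  -4u+16 = (-(2/37)u+8/37)(74) + (0)
The last nonzero remainder is the constant 74, so the polynomials are coprime and gcd = 1.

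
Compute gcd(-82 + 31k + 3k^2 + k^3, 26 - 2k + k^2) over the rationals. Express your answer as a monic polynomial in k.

1

Repeated division with remainder:
  k^3 + 3k^2 + 31k - 82 = (k + 5)(k^2 - 2k + 26) + (15k - 212)
  k^2 - 2k + 26 = ((1/15)k + 182/225)(15k - 212) + (44434/225)
  15k - 212 = ((3375/44434)k - 23850/22217)(44434/225) + (0)
The last nonzero remainder is the constant 44434/225, so the polynomials are coprime and gcd = 1.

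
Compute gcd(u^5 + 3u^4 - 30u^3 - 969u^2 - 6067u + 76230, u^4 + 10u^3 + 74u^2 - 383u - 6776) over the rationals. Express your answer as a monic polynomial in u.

u^3 + 2u^2 + 58u - 847

Apply the Euclidean algorithm:
  u^5 + 3u^4 - 30u^3 - 969u^2 - 6067u + 76230 = (u - 7)(u^4 + 10u^3 + 74u^2 - 383u - 6776) + (-34u^3 - 68u^2 - 1972u + 28798)
  u^4 + 10u^3 + 74u^2 - 383u - 6776 = (-(1/34)u - 4/17)(-34u^3 - 68u^2 - 1972u + 28798) + (0)
Last nonzero remainder: -34u^3 - 68u^2 - 1972u + 28798. Dividing through by -34 gives the monic gcd u^3 + 2u^2 + 58u - 847.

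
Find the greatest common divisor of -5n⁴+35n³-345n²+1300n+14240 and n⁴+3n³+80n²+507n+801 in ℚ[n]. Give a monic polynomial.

By polynomial division,
  -5n⁴+35n³-345n²+1300n+14240 = (-5)(n⁴+3n³+80n²+507n+801) + (50n³+55n²+3835n+18245)
  n⁴+3n³+80n²+507n+801 = ((1/50)n+19/500)(50n³+55n²+3835n+18245) + ((121/100)n²-(363/100)n+10769/100)
  50n³+55n²+3835n+18245 = ((5000/121)n+20500/121)((121/100)n²-(363/100)n+10769/100) + (0)
Last nonzero remainder: (121/100)n²-(363/100)n+10769/100. Dividing through by 121/100 gives the monic gcd n²-3n+89.

n²-3n+89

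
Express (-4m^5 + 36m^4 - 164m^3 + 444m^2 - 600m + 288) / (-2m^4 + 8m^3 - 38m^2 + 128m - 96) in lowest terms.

(2m^3 - 10m^2 + 36m - 48)/(m^2 + 16)

By polynomial division,
  -4m^5 + 36m^4 - 164m^3 + 444m^2 - 600m + 288 = (2m - 10)(-2m^4 + 8m^3 - 38m^2 + 128m - 96) + (-8m^3 - 192m^2 + 872m - 672)
  -2m^4 + 8m^3 - 38m^2 + 128m - 96 = ((1/4)m - 7)(-8m^3 - 192m^2 + 872m - 672) + (-1600m^2 + 6400m - 4800)
  -8m^3 - 192m^2 + 872m - 672 = ((1/200)m + 7/50)(-1600m^2 + 6400m - 4800) + (0)
Last nonzero remainder: -1600m^2 + 6400m - 4800. Dividing through by -1600 gives the monic gcd m^2 - 4m + 3.
Cancel m^2 - 4m + 3 from numerator and denominator to get the reduced form.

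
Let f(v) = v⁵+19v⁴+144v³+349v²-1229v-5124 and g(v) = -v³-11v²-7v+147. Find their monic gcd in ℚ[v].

Apply the Euclidean algorithm:
  v⁵+19v⁴+144v³+349v²-1229v-5124 = (-v²-8v-49)(-v³-11v²-7v+147) + (-99v²-396v+2079)
  -v³-11v²-7v+147 = ((1/99)v+7/99)(-99v²-396v+2079) + (0)
Last nonzero remainder: -99v²-396v+2079. Dividing through by -99 gives the monic gcd v²+4v-21.

v²+4v-21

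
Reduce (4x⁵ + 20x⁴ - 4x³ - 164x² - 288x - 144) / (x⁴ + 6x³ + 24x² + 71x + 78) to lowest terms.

(4x³ - 28x - 24)/(x² + x + 13)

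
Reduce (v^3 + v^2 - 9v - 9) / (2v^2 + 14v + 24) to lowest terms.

(v^2 - 2v - 3)/(2v + 8)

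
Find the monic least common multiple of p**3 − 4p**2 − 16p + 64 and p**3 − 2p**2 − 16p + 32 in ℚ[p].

p**4 − 6p**3 − 8p**2 + 96p − 128

By polynomial division,
  p**3 − 4p**2 − 16p + 64 = (p**3 − 2p**2 − 16p + 32) + (−2p**2 + 32)
  p**3 − 2p**2 − 16p + 32 = (−(1/2)p + 1)(−2p**2 + 32) + (0)
Last nonzero remainder: −2p**2 + 32. Dividing through by −2 gives the monic gcd p**2 − 16.
Then lcm(f, g) = f·g / gcd(f, g); expanding and making the result monic gives the answer.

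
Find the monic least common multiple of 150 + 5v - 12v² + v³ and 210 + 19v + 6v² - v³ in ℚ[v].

Repeated division with remainder:
  v³ - 12v² + 5v + 150 = (-1)(-v³ + 6v² + 19v + 210) + (-6v² + 24v + 360)
  -v³ + 6v² + 19v + 210 = ((1/6)v - 1/3)(-6v² + 24v + 360) + (-33v + 330)
  -6v² + 24v + 360 = ((2/11)v + 12/11)(-33v + 330) + (0)
Last nonzero remainder: -33v + 330. Dividing through by -33 gives the monic gcd v - 10.
Then lcm(f, g) = f·g / gcd(f, g); expanding and making the result monic gives the answer.

3150 + 705v - 82v² - 22v³ - 8v⁴ + v⁵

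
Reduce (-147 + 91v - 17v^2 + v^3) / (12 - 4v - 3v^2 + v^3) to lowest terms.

(49 - 14v + v^2)/(-4 + v^2)

Apply the Euclidean algorithm:
  v^3 - 17v^2 + 91v - 147 = (v^3 - 3v^2 - 4v + 12) + (-14v^2 + 95v - 159)
  v^3 - 3v^2 - 4v + 12 = (-(1/14)v - 53/196)(-14v^2 + 95v - 159) + ((2025/196)v - 6075/196)
  -14v^2 + 95v - 159 = (-(2744/2025)v + 10388/2025)((2025/196)v - 6075/196) + (0)
Last nonzero remainder: (2025/196)v - 6075/196. Dividing through by 2025/196 gives the monic gcd v - 3.
Cancel v - 3 from numerator and denominator to get the reduced form.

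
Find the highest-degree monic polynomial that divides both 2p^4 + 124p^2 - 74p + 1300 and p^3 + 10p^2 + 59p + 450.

p^2 + p + 50

Apply the Euclidean algorithm:
  2p^4 + 124p^2 - 74p + 1300 = (2p - 20)(p^3 + 10p^2 + 59p + 450) + (206p^2 + 206p + 10300)
  p^3 + 10p^2 + 59p + 450 = ((1/206)p + 9/206)(206p^2 + 206p + 10300) + (0)
Last nonzero remainder: 206p^2 + 206p + 10300. Dividing through by 206 gives the monic gcd p^2 + p + 50.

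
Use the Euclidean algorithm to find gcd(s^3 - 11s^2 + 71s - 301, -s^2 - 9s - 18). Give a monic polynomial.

By polynomial division,
  s^3 - 11s^2 + 71s - 301 = (-s + 20)(-s^2 - 9s - 18) + (233s + 59)
  -s^2 - 9s - 18 = (-(1/233)s - 2038/54289)(233s + 59) + (-856960/54289)
  233s + 59 = (-(12649337/856960)s - 3203051/856960)(-856960/54289) + (0)
The last nonzero remainder is the constant -856960/54289, so the polynomials are coprime and gcd = 1.

1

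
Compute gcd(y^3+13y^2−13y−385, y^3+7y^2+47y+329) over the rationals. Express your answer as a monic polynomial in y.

y+7

By polynomial division,
  y^3+13y^2−13y−385 = (y^3+7y^2+47y+329) + (6y^2−60y−714)
  y^3+7y^2+47y+329 = ((1/6)y+17/6)(6y^2−60y−714) + (336y+2352)
  6y^2−60y−714 = ((1/56)y−17/56)(336y+2352) + (0)
Last nonzero remainder: 336y+2352. Dividing through by 336 gives the monic gcd y+7.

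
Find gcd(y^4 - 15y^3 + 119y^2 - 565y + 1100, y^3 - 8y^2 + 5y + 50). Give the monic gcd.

Repeated division with remainder:
  y^4 - 15y^3 + 119y^2 - 565y + 1100 = (y - 7)(y^3 - 8y^2 + 5y + 50) + (58y^2 - 580y + 1450)
  y^3 - 8y^2 + 5y + 50 = ((1/58)y + 1/29)(58y^2 - 580y + 1450) + (0)
Last nonzero remainder: 58y^2 - 580y + 1450. Dividing through by 58 gives the monic gcd y^2 - 10y + 25.

y^2 - 10y + 25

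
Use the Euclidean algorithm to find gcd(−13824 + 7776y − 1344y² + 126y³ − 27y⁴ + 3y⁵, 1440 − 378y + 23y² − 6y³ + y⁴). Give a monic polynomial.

−288 + 18y − y² + y³

By polynomial division,
  3y⁵ − 27y⁴ + 126y³ − 1344y² + 7776y − 13824 = (3y − 9)(y⁴ − 6y³ + 23y² − 378y + 1440) + (3y³ − 3y² + 54y − 864)
  y⁴ − 6y³ + 23y² − 378y + 1440 = ((1/3)y − 5/3)(3y³ − 3y² + 54y − 864) + (0)
Last nonzero remainder: 3y³ − 3y² + 54y − 864. Dividing through by 3 gives the monic gcd y³ − y² + 18y − 288.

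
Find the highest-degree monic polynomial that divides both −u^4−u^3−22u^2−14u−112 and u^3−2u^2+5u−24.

u^2+u+8

By polynomial division,
  −u^4−u^3−22u^2−14u−112 = (−u−3)(u^3−2u^2+5u−24) + (−23u^2−23u−184)
  u^3−2u^2+5u−24 = (−(1/23)u+3/23)(−23u^2−23u−184) + (0)
Last nonzero remainder: −23u^2−23u−184. Dividing through by −23 gives the monic gcd u^2+u+8.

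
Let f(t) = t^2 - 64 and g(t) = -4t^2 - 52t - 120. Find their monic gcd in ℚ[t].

1

By polynomial division,
  t^2 - 64 = (-1/4)(-4t^2 - 52t - 120) + (-13t - 94)
  -4t^2 - 52t - 120 = ((4/13)t + 300/169)(-13t - 94) + (7920/169)
  -13t - 94 = (-(2197/7920)t - 7943/3960)(7920/169) + (0)
The last nonzero remainder is the constant 7920/169, so the polynomials are coprime and gcd = 1.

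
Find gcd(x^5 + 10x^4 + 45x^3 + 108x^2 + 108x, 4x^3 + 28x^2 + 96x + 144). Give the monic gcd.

x^3 + 7x^2 + 24x + 36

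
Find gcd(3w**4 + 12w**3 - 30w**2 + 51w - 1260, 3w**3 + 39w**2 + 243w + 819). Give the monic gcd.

w + 7

By polynomial division,
  3w**4 + 12w**3 - 30w**2 + 51w - 1260 = (w - 9)(3w**3 + 39w**2 + 243w + 819) + (78w**2 + 1419w + 6111)
  3w**3 + 39w**2 + 243w + 819 = ((1/26)w - 135/676)(78w**2 + 1419w + 6111) + ((196947/676)w + 1378629/676)
  78w**2 + 1419w + 6111 = ((17576/65649)w + 65572/21883)((196947/676)w + 1378629/676) + (0)
Last nonzero remainder: (196947/676)w + 1378629/676. Dividing through by 196947/676 gives the monic gcd w + 7.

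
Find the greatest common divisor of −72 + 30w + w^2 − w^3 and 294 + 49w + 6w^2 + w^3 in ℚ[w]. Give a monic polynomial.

6 + w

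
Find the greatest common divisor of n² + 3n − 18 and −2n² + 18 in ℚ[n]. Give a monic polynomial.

n − 3

By polynomial division,
  n² + 3n − 18 = (−1/2)(−2n² + 18) + (3n − 9)
  −2n² + 18 = (−(2/3)n − 2)(3n − 9) + (0)
Last nonzero remainder: 3n − 9. Dividing through by 3 gives the monic gcd n − 3.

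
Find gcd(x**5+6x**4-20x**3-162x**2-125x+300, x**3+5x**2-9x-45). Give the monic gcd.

x**2+8x+15

Apply the Euclidean algorithm:
  x**5+6x**4-20x**3-162x**2-125x+300 = (x**2+x-16)(x**3+5x**2-9x-45) + (-28x**2-224x-420)
  x**3+5x**2-9x-45 = (-(1/28)x+3/28)(-28x**2-224x-420) + (0)
Last nonzero remainder: -28x**2-224x-420. Dividing through by -28 gives the monic gcd x**2+8x+15.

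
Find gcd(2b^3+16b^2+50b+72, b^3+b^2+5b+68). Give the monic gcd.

b+4

Repeated division with remainder:
  2b^3+16b^2+50b+72 = (2)(b^3+b^2+5b+68) + (14b^2+40b-64)
  b^3+b^2+5b+68 = ((1/14)b-13/98)(14b^2+40b-64) + ((729/49)b+2916/49)
  14b^2+40b-64 = ((686/729)b-784/729)((729/49)b+2916/49) + (0)
Last nonzero remainder: (729/49)b+2916/49. Dividing through by 729/49 gives the monic gcd b+4.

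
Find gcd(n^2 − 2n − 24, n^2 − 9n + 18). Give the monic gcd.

n − 6

Euclidean algorithm in ℚ[n]:
  n^2 − 2n − 24 = (n^2 − 9n + 18) + (7n − 42)
  n^2 − 9n + 18 = ((1/7)n − 3/7)(7n − 42) + (0)
Last nonzero remainder: 7n − 42. Dividing through by 7 gives the monic gcd n − 6.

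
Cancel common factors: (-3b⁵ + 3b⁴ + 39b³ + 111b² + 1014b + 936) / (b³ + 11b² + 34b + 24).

Euclidean algorithm in ℚ[b]:
  -3b⁵ + 3b⁴ + 39b³ + 111b² + 1014b + 936 = (-3b² + 36b - 255)(b³ + 11b² + 34b + 24) + (1764b² + 8820b + 7056)
  b³ + 11b² + 34b + 24 = ((1/1764)b + 1/294)(1764b² + 8820b + 7056) + (0)
Last nonzero remainder: 1764b² + 8820b + 7056. Dividing through by 1764 gives the monic gcd b² + 5b + 4.
Cancel b² + 5b + 4 from numerator and denominator to get the reduced form.

(-3b³ + 18b² - 39b + 234)/(b + 6)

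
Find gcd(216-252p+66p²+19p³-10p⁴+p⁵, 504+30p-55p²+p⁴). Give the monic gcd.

Repeated division with remainder:
  p⁵-10p⁴+19p³+66p²-252p+216 = (p-10)(p⁴-55p²+30p+504) + (74p³-514p²-456p+5256)
  p⁴-55p²+30p+504 = ((1/74)p+257/2738)(74p³-514p²-456p+5256) + (-(810/1369)p²+(2430/1369)p+14580/1369)
  74p³-514p²-456p+5256 = (-(50653/405)p+199874/405)(-(810/1369)p²+(2430/1369)p+14580/1369) + (0)
Last nonzero remainder: -(810/1369)p²+(2430/1369)p+14580/1369. Dividing through by -810/1369 gives the monic gcd p²-3p-18.

-18-3p+p²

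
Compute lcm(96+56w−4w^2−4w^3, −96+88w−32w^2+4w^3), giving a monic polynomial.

−144+12w+38w^2−12w^3−3w^4+w^5

Apply the Euclidean algorithm:
  −4w^3−4w^2+56w+96 = (−1)(4w^3−32w^2+88w−96) + (−36w^2+144w)
  4w^3−32w^2+88w−96 = (−(1/9)w+4/9)(−36w^2+144w) + (24w−96)
  −36w^2+144w = (−(3/2)w)(24w−96) + (0)
Last nonzero remainder: 24w−96. Dividing through by 24 gives the monic gcd w−4.
Then lcm(f, g) = f·g / gcd(f, g); expanding and making the result monic gives the answer.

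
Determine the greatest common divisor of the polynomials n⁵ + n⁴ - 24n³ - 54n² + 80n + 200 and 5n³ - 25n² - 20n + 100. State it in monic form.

n³ - 5n² - 4n + 20

By polynomial division,
  n⁵ + n⁴ - 24n³ - 54n² + 80n + 200 = ((1/5)n² + (6/5)n + 2)(5n³ - 25n² - 20n + 100) + (0)
Last nonzero remainder: 5n³ - 25n² - 20n + 100. Dividing through by 5 gives the monic gcd n³ - 5n² - 4n + 20.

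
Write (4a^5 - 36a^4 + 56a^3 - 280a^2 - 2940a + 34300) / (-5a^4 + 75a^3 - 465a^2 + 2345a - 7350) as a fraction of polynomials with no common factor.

(-4a^3 - 20a^2 - 140a - 700)/(5a^2 - 5a + 150)

By polynomial division,
  4a^5 - 36a^4 + 56a^3 - 280a^2 - 2940a + 34300 = (-(4/5)a - 24/5)(-5a^4 + 75a^3 - 465a^2 + 2345a - 7350) + (44a^3 - 636a^2 + 2436a - 980)
  -5a^4 + 75a^3 - 465a^2 + 2345a - 7350 = (-(5/44)a + 15/242)(44a^3 - 636a^2 + 2436a - 980) + (-(18000/121)a^2 + (252000/121)a - 882000/121)
  44a^3 - 636a^2 + 2436a - 980 = (-(1331/4500)a + 121/900)(-(18000/121)a^2 + (252000/121)a - 882000/121) + (0)
Last nonzero remainder: -(18000/121)a^2 + (252000/121)a - 882000/121. Dividing through by -18000/121 gives the monic gcd a^2 - 14a + 49.
Cancel a^2 - 14a + 49 from numerator and denominator to get the reduced form.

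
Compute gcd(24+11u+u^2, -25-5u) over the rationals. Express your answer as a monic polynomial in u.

Euclidean algorithm in ℚ[u]:
  u^2+11u+24 = (-(1/5)u-6/5)(-5u-25) + (-6)
  -5u-25 = ((5/6)u+25/6)(-6) + (0)
The last nonzero remainder is the constant -6, so the polynomials are coprime and gcd = 1.

1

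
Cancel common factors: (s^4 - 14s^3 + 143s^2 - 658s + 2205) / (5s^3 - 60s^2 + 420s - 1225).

By polynomial division,
  s^4 - 14s^3 + 143s^2 - 658s + 2205 = ((1/5)s - 2/5)(5s^3 - 60s^2 + 420s - 1225) + (35s^2 - 245s + 1715)
  5s^3 - 60s^2 + 420s - 1225 = ((1/7)s - 5/7)(35s^2 - 245s + 1715) + (0)
Last nonzero remainder: 35s^2 - 245s + 1715. Dividing through by 35 gives the monic gcd s^2 - 7s + 49.
Cancel s^2 - 7s + 49 from numerator and denominator to get the reduced form.

(s^2 - 7s + 45)/(5s - 25)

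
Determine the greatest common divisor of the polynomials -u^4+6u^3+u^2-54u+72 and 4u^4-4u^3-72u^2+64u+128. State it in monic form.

u^2-6u+8

Repeated division with remainder:
  -u^4+6u^3+u^2-54u+72 = (-1/4)(4u^4-4u^3-72u^2+64u+128) + (5u^3-17u^2-38u+104)
  4u^4-4u^3-72u^2+64u+128 = ((4/5)u+48/25)(5u^3-17u^2-38u+104) + (-(224/25)u^2+(1344/25)u-1792/25)
  5u^3-17u^2-38u+104 = (-(125/224)u-325/224)(-(224/25)u^2+(1344/25)u-1792/25) + (0)
Last nonzero remainder: -(224/25)u^2+(1344/25)u-1792/25. Dividing through by -224/25 gives the monic gcd u^2-6u+8.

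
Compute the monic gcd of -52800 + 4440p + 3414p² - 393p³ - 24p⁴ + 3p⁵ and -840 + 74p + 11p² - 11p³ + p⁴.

-40 - 6p + p²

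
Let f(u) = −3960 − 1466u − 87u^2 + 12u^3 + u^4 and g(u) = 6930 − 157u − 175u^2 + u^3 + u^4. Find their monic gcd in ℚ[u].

−990 − 119u + 8u^2 + u^3

Apply the Euclidean algorithm:
  u^4 + 12u^3 − 87u^2 − 1466u − 3960 = (u^4 + u^3 − 175u^2 − 157u + 6930) + (11u^3 + 88u^2 − 1309u − 10890)
  u^4 + u^3 − 175u^2 − 157u + 6930 = ((1/11)u − 7/11)(11u^3 + 88u^2 − 1309u − 10890) + (0)
Last nonzero remainder: 11u^3 + 88u^2 − 1309u − 10890. Dividing through by 11 gives the monic gcd u^3 + 8u^2 − 119u − 990.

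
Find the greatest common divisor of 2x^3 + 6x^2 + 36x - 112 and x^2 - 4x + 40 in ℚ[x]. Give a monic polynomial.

1

Euclidean algorithm in ℚ[x]:
  2x^3 + 6x^2 + 36x - 112 = (2x + 14)(x^2 - 4x + 40) + (12x - 672)
  x^2 - 4x + 40 = ((1/12)x + 13/3)(12x - 672) + (2952)
  12x - 672 = ((1/246)x - 28/123)(2952) + (0)
The last nonzero remainder is the constant 2952, so the polynomials are coprime and gcd = 1.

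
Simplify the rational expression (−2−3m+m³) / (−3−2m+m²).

(−2−m+m²)/(−3+m)

By polynomial division,
  m³−3m−2 = (m+2)(m²−2m−3) + (4m+4)
  m²−2m−3 = ((1/4)m−3/4)(4m+4) + (0)
Last nonzero remainder: 4m+4. Dividing through by 4 gives the monic gcd m+1.
Cancel m+1 from numerator and denominator to get the reduced form.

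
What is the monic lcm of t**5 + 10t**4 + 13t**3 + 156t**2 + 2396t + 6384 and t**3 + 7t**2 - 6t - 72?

t**6 + 7t**5 - 17t**4 + 117t**3 + 1928t**2 - 804t - 19152

Apply the Euclidean algorithm:
  t**5 + 10t**4 + 13t**3 + 156t**2 + 2396t + 6384 = (t**2 + 3t - 2)(t**3 + 7t**2 - 6t - 72) + (260t**2 + 2600t + 6240)
  t**3 + 7t**2 - 6t - 72 = ((1/260)t - 3/260)(260t**2 + 2600t + 6240) + (0)
Last nonzero remainder: 260t**2 + 2600t + 6240. Dividing through by 260 gives the monic gcd t**2 + 10t + 24.
Then lcm(f, g) = f·g / gcd(f, g); expanding and making the result monic gives the answer.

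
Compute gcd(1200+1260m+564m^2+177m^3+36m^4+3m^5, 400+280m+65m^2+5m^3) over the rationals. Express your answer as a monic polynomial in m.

Repeated division with remainder:
  3m^5+36m^4+177m^3+564m^2+1260m+1200 = ((3/5)m^2−(3/5)m+48/5)(5m^3+65m^2+280m+400) + (−132m^2−1188m−2640)
  5m^3+65m^2+280m+400 = (−(5/132)m−5/33)(−132m^2−1188m−2640) + (0)
Last nonzero remainder: −132m^2−1188m−2640. Dividing through by −132 gives the monic gcd m^2+9m+20.

20+9m+m^2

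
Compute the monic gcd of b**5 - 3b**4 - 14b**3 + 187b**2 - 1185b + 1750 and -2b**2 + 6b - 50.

b**2 - 3b + 25

Apply the Euclidean algorithm:
  b**5 - 3b**4 - 14b**3 + 187b**2 - 1185b + 1750 = (-(1/2)b**3 + (39/2)b - 35)(-2b**2 + 6b - 50) + (0)
Last nonzero remainder: -2b**2 + 6b - 50. Dividing through by -2 gives the monic gcd b**2 - 3b + 25.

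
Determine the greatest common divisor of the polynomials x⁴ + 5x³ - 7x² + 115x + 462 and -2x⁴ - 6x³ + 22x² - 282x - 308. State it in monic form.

x³ + 2x² - 13x + 154

By polynomial division,
  x⁴ + 5x³ - 7x² + 115x + 462 = (-1/2)(-2x⁴ - 6x³ + 22x² - 282x - 308) + (2x³ + 4x² - 26x + 308)
  -2x⁴ - 6x³ + 22x² - 282x - 308 = (-x - 1)(2x³ + 4x² - 26x + 308) + (0)
Last nonzero remainder: 2x³ + 4x² - 26x + 308. Dividing through by 2 gives the monic gcd x³ + 2x² - 13x + 154.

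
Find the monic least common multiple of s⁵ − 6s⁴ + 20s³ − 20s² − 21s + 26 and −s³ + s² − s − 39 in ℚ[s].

s⁶ − 3s⁵ + 2s⁴ + 40s³ − 81s² − 37s + 78

Apply the Euclidean algorithm:
  s⁵ − 6s⁴ + 20s³ − 20s² − 21s + 26 = (−s² + 5s − 14)(−s³ + s² − s − 39) + (−40s² + 160s − 520)
  −s³ + s² − s − 39 = ((1/40)s + 3/40)(−40s² + 160s − 520) + (0)
Last nonzero remainder: −40s² + 160s − 520. Dividing through by −40 gives the monic gcd s² − 4s + 13.
Then lcm(f, g) = f·g / gcd(f, g); expanding and making the result monic gives the answer.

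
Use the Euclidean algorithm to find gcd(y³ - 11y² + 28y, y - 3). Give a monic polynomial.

1

Repeated division with remainder:
  y³ - 11y² + 28y = (y² - 8y + 4)(y - 3) + (12)
  y - 3 = ((1/12)y - 1/4)(12) + (0)
The last nonzero remainder is the constant 12, so the polynomials are coprime and gcd = 1.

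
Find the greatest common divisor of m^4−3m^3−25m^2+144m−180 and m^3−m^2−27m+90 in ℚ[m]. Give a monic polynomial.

Apply the Euclidean algorithm:
  m^4−3m^3−25m^2+144m−180 = (m−2)(m^3−m^2−27m+90) + (0)
The last nonzero remainder m^3−m^2−27m+90 is already monic.

m^3−m^2−27m+90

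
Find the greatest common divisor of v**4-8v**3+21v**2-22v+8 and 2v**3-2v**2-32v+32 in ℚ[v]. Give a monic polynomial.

Repeated division with remainder:
  v**4-8v**3+21v**2-22v+8 = ((1/2)v-7/2)(2v**3-2v**2-32v+32) + (30v**2-150v+120)
  2v**3-2v**2-32v+32 = ((1/15)v+4/15)(30v**2-150v+120) + (0)
Last nonzero remainder: 30v**2-150v+120. Dividing through by 30 gives the monic gcd v**2-5v+4.

v**2-5v+4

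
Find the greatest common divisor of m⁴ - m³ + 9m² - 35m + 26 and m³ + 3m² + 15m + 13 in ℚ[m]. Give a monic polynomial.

m² + 2m + 13

Repeated division with remainder:
  m⁴ - m³ + 9m² - 35m + 26 = (m - 4)(m³ + 3m² + 15m + 13) + (6m² + 12m + 78)
  m³ + 3m² + 15m + 13 = ((1/6)m + 1/6)(6m² + 12m + 78) + (0)
Last nonzero remainder: 6m² + 12m + 78. Dividing through by 6 gives the monic gcd m² + 2m + 13.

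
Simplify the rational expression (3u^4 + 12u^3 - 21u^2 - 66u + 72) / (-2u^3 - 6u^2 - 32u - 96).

(-3u^3 - 3u^2 + 30u - 24)/(2u^2 + 32)

By polynomial division,
  3u^4 + 12u^3 - 21u^2 - 66u + 72 = (-(3/2)u - 3/2)(-2u^3 - 6u^2 - 32u - 96) + (-78u^2 - 258u - 72)
  -2u^3 - 6u^2 - 32u - 96 = ((1/39)u - 4/507)(-78u^2 - 258u - 72) + (-(5440/169)u - 16320/169)
  -78u^2 - 258u - 72 = ((6591/2720)u + 507/680)(-(5440/169)u - 16320/169) + (0)
Last nonzero remainder: -(5440/169)u - 16320/169. Dividing through by -5440/169 gives the monic gcd u + 3.
Cancel u + 3 from numerator and denominator to get the reduced form.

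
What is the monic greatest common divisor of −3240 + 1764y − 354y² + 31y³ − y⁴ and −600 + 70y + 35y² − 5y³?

By polynomial division,
  −y⁴ + 31y³ − 354y² + 1764y − 3240 = ((1/5)y − 24/5)(−5y³ + 35y² + 70y − 600) + (−200y² + 2220y − 6120)
  −5y³ + 35y² + 70y − 600 = ((1/40)y + 41/400)(−200y² + 2220y − 6120) + (−(91/20)y + 273/10)
  −200y² + 2220y − 6120 = ((4000/91)y − 20400/91)(−(91/20)y + 273/10) + (0)
Last nonzero remainder: −(91/20)y + 273/10. Dividing through by −91/20 gives the monic gcd y − 6.

−6 + y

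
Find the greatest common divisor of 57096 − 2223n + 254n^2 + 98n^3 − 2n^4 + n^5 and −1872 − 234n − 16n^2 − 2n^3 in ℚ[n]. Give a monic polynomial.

936 + 117n + 8n^2 + n^3

Repeated division with remainder:
  n^5 − 2n^4 + 98n^3 + 254n^2 − 2223n + 57096 = (−(1/2)n^2 + 5n − 61/2)(−2n^3 − 16n^2 − 234n − 1872) + (0)
Last nonzero remainder: −2n^3 − 16n^2 − 234n − 1872. Dividing through by −2 gives the monic gcd n^3 + 8n^2 + 117n + 936.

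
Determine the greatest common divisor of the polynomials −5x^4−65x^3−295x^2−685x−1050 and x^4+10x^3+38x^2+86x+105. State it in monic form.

x^3+7x^2+17x+35

Euclidean algorithm in ℚ[x]:
  −5x^4−65x^3−295x^2−685x−1050 = (−5)(x^4+10x^3+38x^2+86x+105) + (−15x^3−105x^2−255x−525)
  x^4+10x^3+38x^2+86x+105 = (−(1/15)x−1/5)(−15x^3−105x^2−255x−525) + (0)
Last nonzero remainder: −15x^3−105x^2−255x−525. Dividing through by −15 gives the monic gcd x^3+7x^2+17x+35.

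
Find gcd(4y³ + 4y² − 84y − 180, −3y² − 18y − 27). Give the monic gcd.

Repeated division with remainder:
  4y³ + 4y² − 84y − 180 = (−(4/3)y + 20/3)(−3y² − 18y − 27) + (0)
Last nonzero remainder: −3y² − 18y − 27. Dividing through by −3 gives the monic gcd y² + 6y + 9.

y² + 6y + 9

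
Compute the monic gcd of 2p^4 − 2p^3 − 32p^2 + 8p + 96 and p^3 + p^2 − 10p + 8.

Euclidean algorithm in ℚ[p]:
  2p^4 − 2p^3 − 32p^2 + 8p + 96 = (2p − 4)(p^3 + p^2 − 10p + 8) + (−8p^2 − 48p + 128)
  p^3 + p^2 − 10p + 8 = (−(1/8)p + 5/8)(−8p^2 − 48p + 128) + (36p − 72)
  −8p^2 − 48p + 128 = (−(2/9)p − 16/9)(36p − 72) + (0)
Last nonzero remainder: 36p − 72. Dividing through by 36 gives the monic gcd p − 2.

p − 2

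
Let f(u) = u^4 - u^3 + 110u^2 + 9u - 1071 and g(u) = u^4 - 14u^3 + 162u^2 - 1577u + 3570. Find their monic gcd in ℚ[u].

Apply the Euclidean algorithm:
  u^4 - u^3 + 110u^2 + 9u - 1071 = (u^4 - 14u^3 + 162u^2 - 1577u + 3570) + (13u^3 - 52u^2 + 1586u - 4641)
  u^4 - 14u^3 + 162u^2 - 1577u + 3570 = ((1/13)u - 10/13)(13u^3 - 52u^2 + 1586u - 4641) + (0)
Last nonzero remainder: 13u^3 - 52u^2 + 1586u - 4641. Dividing through by 13 gives the monic gcd u^3 - 4u^2 + 122u - 357.

u^3 - 4u^2 + 122u - 357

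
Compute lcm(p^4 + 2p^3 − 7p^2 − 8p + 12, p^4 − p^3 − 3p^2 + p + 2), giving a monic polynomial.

p^6 + 4p^5 − 2p^4 − 20p^3 − 11p^2 + 16p + 12

Euclidean algorithm in ℚ[p]:
  p^4 + 2p^3 − 7p^2 − 8p + 12 = (p^4 − p^3 − 3p^2 + p + 2) + (3p^3 − 4p^2 − 9p + 10)
  p^4 − p^3 − 3p^2 + p + 2 = ((1/3)p + 1/9)(3p^3 − 4p^2 − 9p + 10) + ((4/9)p^2 − (4/3)p + 8/9)
  3p^3 − 4p^2 − 9p + 10 = ((27/4)p + 45/4)((4/9)p^2 − (4/3)p + 8/9) + (0)
Last nonzero remainder: (4/9)p^2 − (4/3)p + 8/9. Dividing through by 4/9 gives the monic gcd p^2 − 3p + 2.
Then lcm(f, g) = f·g / gcd(f, g); expanding and making the result monic gives the answer.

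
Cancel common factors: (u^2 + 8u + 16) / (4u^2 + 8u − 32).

By polynomial division,
  u^2 + 8u + 16 = (1/4)(4u^2 + 8u − 32) + (6u + 24)
  4u^2 + 8u − 32 = ((2/3)u − 4/3)(6u + 24) + (0)
Last nonzero remainder: 6u + 24. Dividing through by 6 gives the monic gcd u + 4.
Cancel u + 4 from numerator and denominator to get the reduced form.

(u + 4)/(4u − 8)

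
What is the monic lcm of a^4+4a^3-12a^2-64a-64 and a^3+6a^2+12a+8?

Apply the Euclidean algorithm:
  a^4+4a^3-12a^2-64a-64 = (a-2)(a^3+6a^2+12a+8) + (-12a^2-48a-48)
  a^3+6a^2+12a+8 = (-(1/12)a-1/6)(-12a^2-48a-48) + (0)
Last nonzero remainder: -12a^2-48a-48. Dividing through by -12 gives the monic gcd a^2+4a+4.
Then lcm(f, g) = f·g / gcd(f, g); expanding and making the result monic gives the answer.

a^5+6a^4-4a^3-88a^2-192a-128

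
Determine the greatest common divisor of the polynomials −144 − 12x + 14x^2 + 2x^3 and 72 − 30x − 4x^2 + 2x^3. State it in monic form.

Euclidean algorithm in ℚ[x]:
  2x^3 + 14x^2 − 12x − 144 = (2x^3 − 4x^2 − 30x + 72) + (18x^2 + 18x − 216)
  2x^3 − 4x^2 − 30x + 72 = ((1/9)x − 1/3)(18x^2 + 18x − 216) + (0)
Last nonzero remainder: 18x^2 + 18x − 216. Dividing through by 18 gives the monic gcd x^2 + x − 12.

−12 + x + x^2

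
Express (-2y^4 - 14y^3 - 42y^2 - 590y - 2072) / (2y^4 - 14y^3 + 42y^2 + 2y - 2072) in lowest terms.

(-y - 7)/(y - 7)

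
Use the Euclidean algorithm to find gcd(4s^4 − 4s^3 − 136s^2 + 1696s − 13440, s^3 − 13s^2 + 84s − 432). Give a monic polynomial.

s^2 − 4s + 48

Apply the Euclidean algorithm:
  4s^4 − 4s^3 − 136s^2 + 1696s − 13440 = (4s + 48)(s^3 − 13s^2 + 84s − 432) + (152s^2 − 608s + 7296)
  s^3 − 13s^2 + 84s − 432 = ((1/152)s − 9/152)(152s^2 − 608s + 7296) + (0)
Last nonzero remainder: 152s^2 − 608s + 7296. Dividing through by 152 gives the monic gcd s^2 − 4s + 48.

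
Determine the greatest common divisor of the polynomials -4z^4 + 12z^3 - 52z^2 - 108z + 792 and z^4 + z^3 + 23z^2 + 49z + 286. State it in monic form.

z^2 - 3z + 22

Repeated division with remainder:
  -4z^4 + 12z^3 - 52z^2 - 108z + 792 = (-4)(z^4 + z^3 + 23z^2 + 49z + 286) + (16z^3 + 40z^2 + 88z + 1936)
  z^4 + z^3 + 23z^2 + 49z + 286 = ((1/16)z - 3/32)(16z^3 + 40z^2 + 88z + 1936) + ((85/4)z^2 - (255/4)z + 935/2)
  16z^3 + 40z^2 + 88z + 1936 = ((64/85)z + 352/85)((85/4)z^2 - (255/4)z + 935/2) + (0)
Last nonzero remainder: (85/4)z^2 - (255/4)z + 935/2. Dividing through by 85/4 gives the monic gcd z^2 - 3z + 22.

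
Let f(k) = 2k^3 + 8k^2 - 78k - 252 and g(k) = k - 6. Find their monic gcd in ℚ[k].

k - 6

Euclidean algorithm in ℚ[k]:
  2k^3 + 8k^2 - 78k - 252 = (2k^2 + 20k + 42)(k - 6) + (0)
The last nonzero remainder k - 6 is already monic.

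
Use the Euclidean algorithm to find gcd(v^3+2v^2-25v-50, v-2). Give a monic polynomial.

1

By polynomial division,
  v^3+2v^2-25v-50 = (v^2+4v-17)(v-2) + (-84)
  v-2 = (-(1/84)v+1/42)(-84) + (0)
The last nonzero remainder is the constant -84, so the polynomials are coprime and gcd = 1.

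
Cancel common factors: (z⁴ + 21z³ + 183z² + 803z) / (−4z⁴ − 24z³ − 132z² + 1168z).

By polynomial division,
  z⁴ + 21z³ + 183z² + 803z = (−1/4)(−4z⁴ − 24z³ − 132z² + 1168z) + (15z³ + 150z² + 1095z)
  −4z⁴ − 24z³ − 132z² + 1168z = (−(4/15)z + 16/15)(15z³ + 150z² + 1095z) + (0)
Last nonzero remainder: 15z³ + 150z² + 1095z. Dividing through by 15 gives the monic gcd z³ + 10z² + 73z.
Cancel z³ + 10z² + 73z from numerator and denominator to get the reduced form.

(−z − 11)/(4z − 16)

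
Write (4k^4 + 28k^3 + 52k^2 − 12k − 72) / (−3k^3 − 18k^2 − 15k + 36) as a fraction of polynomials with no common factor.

(−4k^2 − 20k − 24)/(3k + 12)

Euclidean algorithm in ℚ[k]:
  4k^4 + 28k^3 + 52k^2 − 12k − 72 = (−(4/3)k − 4/3)(−3k^3 − 18k^2 − 15k + 36) + (8k^2 + 16k − 24)
  −3k^3 − 18k^2 − 15k + 36 = (−(3/8)k − 3/2)(8k^2 + 16k − 24) + (0)
Last nonzero remainder: 8k^2 + 16k − 24. Dividing through by 8 gives the monic gcd k^2 + 2k − 3.
Cancel k^2 + 2k − 3 from numerator and denominator to get the reduced form.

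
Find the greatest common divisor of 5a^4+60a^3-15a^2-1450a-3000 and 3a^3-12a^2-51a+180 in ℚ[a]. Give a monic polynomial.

a^2-a-20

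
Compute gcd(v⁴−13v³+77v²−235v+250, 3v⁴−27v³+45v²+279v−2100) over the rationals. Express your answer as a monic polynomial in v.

Repeated division with remainder:
  v⁴−13v³+77v²−235v+250 = (1/3)(3v⁴−27v³+45v²+279v−2100) + (−4v³+62v²−328v+950)
  3v⁴−27v³+45v²+279v−2100 = (−(3/4)v−39/8)(−4v³+62v²−328v+950) + ((405/4)v²−(1215/2)v+10125/4)
  −4v³+62v²−328v+950 = (−(16/405)v+152/405)((405/4)v²−(1215/2)v+10125/4) + (0)
Last nonzero remainder: (405/4)v²−(1215/2)v+10125/4. Dividing through by 405/4 gives the monic gcd v²−6v+25.

v²−6v+25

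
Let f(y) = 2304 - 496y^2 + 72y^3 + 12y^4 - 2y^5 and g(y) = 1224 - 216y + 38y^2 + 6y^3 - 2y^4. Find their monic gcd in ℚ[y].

-36 + y^2

Apply the Euclidean algorithm:
  -2y^5 + 12y^4 + 72y^3 - 496y^2 + 2304 = (y - 3)(-2y^4 + 6y^3 + 38y^2 - 216y + 1224) + (52y^3 - 166y^2 - 1872y + 5976)
  -2y^4 + 6y^3 + 38y^2 - 216y + 1224 = (-(1/26)y - 5/676)(52y^3 - 166y^2 - 1872y + 5976) + (-(11907/338)y^2 + 214326/169)
  52y^3 - 166y^2 - 1872y + 5976 = (-(17576/11907)y + 56108/11907)(-(11907/338)y^2 + 214326/169) + (0)
Last nonzero remainder: -(11907/338)y^2 + 214326/169. Dividing through by -11907/338 gives the monic gcd y^2 - 36.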